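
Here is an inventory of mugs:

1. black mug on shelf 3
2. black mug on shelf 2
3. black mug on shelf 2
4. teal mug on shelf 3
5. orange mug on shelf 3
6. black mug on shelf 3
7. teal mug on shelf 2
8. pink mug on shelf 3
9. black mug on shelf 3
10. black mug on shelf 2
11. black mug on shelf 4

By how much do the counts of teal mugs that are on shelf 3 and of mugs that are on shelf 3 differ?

5

teal mugs on shelf 3: 1. mugs on shelf 3: 6.
|1 − 6| = 6 − 1 = 5.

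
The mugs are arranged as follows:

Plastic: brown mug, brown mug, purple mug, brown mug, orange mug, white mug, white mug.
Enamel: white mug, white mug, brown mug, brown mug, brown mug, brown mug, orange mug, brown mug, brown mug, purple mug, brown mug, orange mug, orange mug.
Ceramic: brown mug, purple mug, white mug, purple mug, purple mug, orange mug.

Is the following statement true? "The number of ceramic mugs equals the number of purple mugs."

False

ceramic mugs: 6.
purple mugs: 5.
The claim requires 6 = 5, which does not hold.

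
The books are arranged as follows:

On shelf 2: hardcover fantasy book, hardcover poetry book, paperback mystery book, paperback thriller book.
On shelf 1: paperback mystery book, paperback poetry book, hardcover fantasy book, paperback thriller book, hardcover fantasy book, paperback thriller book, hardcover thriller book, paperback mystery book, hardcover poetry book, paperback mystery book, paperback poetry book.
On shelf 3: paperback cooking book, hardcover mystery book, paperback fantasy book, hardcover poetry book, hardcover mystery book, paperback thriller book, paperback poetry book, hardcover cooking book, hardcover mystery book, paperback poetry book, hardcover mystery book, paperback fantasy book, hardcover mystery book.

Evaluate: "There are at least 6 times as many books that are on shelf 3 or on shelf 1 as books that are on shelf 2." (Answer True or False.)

books on shelf 3 or on shelf 1: 24.
books on shelf 2: 4.
The claim requires 24 ≥ 6 × 4 = 24, which holds.

True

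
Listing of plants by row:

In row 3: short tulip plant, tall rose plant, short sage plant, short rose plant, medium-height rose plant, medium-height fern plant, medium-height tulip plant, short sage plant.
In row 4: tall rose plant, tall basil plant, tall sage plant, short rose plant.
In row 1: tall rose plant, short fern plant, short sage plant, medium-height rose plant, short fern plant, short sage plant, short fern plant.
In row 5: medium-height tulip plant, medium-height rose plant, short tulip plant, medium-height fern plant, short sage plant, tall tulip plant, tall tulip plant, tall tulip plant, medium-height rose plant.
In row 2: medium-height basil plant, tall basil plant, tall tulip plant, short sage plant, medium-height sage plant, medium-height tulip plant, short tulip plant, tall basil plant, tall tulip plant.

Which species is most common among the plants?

tulip

Counts by species: tulip 11, rose 9, sage 8, fern 5, basil 4.
The maximum is 11, held uniquely by tulip.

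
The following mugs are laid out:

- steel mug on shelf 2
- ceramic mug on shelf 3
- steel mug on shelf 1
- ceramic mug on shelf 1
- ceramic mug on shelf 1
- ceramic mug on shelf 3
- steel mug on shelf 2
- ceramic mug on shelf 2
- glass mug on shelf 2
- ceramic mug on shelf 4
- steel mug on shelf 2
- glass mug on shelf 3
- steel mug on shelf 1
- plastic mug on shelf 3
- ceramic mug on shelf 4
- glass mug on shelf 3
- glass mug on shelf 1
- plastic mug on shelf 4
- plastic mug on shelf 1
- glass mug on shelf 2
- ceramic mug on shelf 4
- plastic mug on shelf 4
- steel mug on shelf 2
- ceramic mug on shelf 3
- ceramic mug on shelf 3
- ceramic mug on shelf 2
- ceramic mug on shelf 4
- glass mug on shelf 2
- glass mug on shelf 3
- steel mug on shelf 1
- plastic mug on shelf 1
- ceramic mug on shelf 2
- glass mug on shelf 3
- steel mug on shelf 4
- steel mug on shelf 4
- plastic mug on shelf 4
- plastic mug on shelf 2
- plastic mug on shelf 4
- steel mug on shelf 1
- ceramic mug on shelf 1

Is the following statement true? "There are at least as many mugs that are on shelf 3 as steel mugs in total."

|mugs on shelf 3| = 9.
|steel mugs| = 10.
The claim requires 9 ≥ 10, which does not hold.

False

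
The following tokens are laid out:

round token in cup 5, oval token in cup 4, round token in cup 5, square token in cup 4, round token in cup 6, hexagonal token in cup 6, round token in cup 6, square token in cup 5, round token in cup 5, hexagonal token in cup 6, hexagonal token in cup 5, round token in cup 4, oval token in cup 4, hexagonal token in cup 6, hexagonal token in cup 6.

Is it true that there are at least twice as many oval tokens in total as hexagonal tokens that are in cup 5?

True

There are 2 oval tokens.
There is 1 hexagonal token in cup 5.
The claim requires 2 ≥ 2 × 1 = 2, which holds.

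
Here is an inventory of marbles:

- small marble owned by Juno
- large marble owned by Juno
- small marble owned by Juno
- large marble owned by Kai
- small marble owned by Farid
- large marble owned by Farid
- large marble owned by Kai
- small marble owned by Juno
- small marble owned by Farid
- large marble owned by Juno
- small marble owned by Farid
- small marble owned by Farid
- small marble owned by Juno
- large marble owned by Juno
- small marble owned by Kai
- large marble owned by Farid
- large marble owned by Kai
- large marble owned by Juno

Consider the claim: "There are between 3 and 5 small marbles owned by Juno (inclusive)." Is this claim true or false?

True

Count of small marbles owned by Juno: 4.
The claim requires 3 ≤ 4 ≤ 5, which holds.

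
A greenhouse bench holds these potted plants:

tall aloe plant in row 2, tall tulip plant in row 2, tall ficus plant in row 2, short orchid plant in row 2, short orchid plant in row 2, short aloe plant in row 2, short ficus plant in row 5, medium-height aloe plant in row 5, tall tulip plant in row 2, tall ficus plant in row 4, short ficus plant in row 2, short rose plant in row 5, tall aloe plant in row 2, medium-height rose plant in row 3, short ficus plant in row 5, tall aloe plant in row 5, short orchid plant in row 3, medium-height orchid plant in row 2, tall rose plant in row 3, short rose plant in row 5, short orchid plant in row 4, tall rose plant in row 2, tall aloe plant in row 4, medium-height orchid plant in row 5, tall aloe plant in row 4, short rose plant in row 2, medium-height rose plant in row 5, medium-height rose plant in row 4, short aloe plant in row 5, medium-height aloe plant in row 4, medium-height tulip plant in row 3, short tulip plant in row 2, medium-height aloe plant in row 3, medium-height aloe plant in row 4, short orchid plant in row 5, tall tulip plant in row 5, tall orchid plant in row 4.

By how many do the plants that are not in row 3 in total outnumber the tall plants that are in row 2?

26

plants that are not in row 3: 32.
tall plants in row 2: 6.
32 − 6 = 26.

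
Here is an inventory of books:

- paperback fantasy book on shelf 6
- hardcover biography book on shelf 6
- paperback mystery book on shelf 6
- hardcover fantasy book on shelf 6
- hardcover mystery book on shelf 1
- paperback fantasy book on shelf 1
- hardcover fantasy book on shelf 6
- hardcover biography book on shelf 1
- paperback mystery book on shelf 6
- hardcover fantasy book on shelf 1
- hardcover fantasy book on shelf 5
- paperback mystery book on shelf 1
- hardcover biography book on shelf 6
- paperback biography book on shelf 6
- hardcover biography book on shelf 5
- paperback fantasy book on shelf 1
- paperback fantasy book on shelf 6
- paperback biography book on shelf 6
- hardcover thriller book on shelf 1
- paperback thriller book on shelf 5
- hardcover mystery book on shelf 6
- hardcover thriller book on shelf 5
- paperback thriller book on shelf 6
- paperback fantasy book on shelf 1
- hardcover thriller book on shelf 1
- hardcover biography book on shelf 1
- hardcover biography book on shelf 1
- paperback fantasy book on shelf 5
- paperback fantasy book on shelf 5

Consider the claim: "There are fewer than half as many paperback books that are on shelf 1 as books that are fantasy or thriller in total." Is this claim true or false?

True

paperback books on shelf 1: 4.
books that are fantasy or thriller: 16.
The claim requires 2 × 4 = 8 < 16, which holds.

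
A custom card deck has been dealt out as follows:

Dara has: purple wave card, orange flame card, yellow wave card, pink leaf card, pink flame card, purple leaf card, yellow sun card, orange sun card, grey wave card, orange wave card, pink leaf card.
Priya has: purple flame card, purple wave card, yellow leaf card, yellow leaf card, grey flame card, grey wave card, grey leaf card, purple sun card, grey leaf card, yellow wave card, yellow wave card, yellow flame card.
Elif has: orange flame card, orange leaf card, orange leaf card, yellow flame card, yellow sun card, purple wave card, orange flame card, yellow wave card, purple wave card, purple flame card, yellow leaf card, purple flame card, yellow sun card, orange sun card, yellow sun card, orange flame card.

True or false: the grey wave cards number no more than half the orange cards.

True

|grey wave cards| = 2.
|orange cards| = 9.
The claim requires 2 × 2 = 4 ≤ 9, which holds.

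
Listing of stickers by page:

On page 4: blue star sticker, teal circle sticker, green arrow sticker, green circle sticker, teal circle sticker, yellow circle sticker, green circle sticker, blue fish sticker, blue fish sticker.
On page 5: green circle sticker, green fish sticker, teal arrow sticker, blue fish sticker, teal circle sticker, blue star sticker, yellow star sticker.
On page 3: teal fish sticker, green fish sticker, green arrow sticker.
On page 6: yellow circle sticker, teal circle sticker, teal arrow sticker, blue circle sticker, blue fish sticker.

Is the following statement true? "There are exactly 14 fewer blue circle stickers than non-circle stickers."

False

There is 1 blue circle sticker.
There are 14 non-circle stickers.
The claim requires 14 − 1 (= 13) to equal 14, which does not hold.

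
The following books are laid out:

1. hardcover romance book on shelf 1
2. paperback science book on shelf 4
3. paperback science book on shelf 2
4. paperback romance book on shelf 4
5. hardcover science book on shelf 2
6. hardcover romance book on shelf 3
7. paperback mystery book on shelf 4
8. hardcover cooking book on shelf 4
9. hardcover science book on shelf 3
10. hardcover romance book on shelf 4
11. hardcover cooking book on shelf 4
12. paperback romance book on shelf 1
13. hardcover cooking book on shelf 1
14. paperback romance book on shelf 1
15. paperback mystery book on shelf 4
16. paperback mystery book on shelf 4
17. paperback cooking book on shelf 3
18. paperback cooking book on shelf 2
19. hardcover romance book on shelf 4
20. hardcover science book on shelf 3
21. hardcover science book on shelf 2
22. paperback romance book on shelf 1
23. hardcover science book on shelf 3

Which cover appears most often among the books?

Counts by cover: hardcover 12, paperback 11.
The maximum is 12, held uniquely by hardcover.

hardcover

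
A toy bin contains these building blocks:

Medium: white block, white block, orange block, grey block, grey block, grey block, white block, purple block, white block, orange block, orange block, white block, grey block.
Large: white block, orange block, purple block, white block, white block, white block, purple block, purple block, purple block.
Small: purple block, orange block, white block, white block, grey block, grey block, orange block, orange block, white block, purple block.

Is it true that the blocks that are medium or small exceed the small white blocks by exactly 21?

blocks that are medium or small: 23.
small white blocks: 3.
The claim requires 23 − 3 (= 20) to equal 21, which does not hold.

False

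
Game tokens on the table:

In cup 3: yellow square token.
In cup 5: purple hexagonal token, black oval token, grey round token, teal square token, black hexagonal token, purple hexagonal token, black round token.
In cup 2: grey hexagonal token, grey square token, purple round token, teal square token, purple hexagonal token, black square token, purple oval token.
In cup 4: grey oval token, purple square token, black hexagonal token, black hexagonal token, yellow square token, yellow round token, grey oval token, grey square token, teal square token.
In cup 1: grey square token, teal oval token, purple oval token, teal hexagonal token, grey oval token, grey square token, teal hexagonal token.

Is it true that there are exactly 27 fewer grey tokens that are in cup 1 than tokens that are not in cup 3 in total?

True

grey tokens in cup 1: 3.
tokens that are not in cup 3: 30.
The claim requires 30 − 3 (= 27) to equal 27, which holds.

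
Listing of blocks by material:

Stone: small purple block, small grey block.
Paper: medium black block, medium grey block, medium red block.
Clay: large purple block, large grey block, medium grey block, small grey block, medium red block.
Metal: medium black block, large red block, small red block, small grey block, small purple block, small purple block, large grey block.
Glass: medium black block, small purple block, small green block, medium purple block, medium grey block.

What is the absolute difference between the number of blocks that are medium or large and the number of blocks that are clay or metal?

blocks that are medium or large: 13. blocks that are clay or metal: 12.
|13 − 12| = 13 − 12 = 1.

1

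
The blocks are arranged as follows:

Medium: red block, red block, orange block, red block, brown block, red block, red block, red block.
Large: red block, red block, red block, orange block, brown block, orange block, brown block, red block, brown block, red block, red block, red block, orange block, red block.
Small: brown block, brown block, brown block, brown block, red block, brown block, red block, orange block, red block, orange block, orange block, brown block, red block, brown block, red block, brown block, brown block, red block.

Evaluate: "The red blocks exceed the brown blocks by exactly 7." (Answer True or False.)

True

red blocks: 20.
brown blocks: 13.
The claim requires 20 − 13 (= 7) to equal 7, which holds.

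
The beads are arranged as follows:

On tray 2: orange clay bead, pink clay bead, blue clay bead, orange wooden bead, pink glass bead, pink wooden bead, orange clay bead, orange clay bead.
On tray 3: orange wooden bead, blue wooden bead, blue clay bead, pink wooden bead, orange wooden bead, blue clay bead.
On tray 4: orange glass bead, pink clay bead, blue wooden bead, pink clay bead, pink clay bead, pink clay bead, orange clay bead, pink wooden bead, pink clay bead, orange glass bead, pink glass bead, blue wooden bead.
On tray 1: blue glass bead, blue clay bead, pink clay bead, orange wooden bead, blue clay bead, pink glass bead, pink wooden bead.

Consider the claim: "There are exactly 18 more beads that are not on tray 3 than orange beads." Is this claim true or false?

beads that are not on tray 3: 27.
orange beads: 10.
The claim requires 27 − 10 (= 17) to equal 18, which does not hold.

False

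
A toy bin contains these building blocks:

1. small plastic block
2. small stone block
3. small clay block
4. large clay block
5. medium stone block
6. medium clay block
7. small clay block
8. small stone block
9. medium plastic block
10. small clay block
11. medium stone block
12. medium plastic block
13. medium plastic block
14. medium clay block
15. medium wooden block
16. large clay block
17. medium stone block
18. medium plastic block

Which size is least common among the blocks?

Counts by size: medium 10, small 6, large 2.
The minimum is 2, held uniquely by large.

large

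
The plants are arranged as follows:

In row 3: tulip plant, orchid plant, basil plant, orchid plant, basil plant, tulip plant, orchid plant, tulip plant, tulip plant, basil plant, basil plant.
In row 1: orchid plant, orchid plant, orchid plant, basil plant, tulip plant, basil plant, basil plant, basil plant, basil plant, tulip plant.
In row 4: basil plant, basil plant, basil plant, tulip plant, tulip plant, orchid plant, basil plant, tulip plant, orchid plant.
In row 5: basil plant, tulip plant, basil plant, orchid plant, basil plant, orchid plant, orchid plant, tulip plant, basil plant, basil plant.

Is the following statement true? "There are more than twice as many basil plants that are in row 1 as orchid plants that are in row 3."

False

There are 5 basil plants in row 1.
There are 3 orchid plants in row 3.
The claim requires 5 > 2 × 3 = 6, which does not hold.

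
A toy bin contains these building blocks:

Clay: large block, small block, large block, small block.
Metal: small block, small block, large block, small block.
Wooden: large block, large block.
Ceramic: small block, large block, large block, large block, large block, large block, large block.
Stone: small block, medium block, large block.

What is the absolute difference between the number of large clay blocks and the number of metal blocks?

large clay blocks: 2. metal blocks: 4.
|2 − 4| = 4 − 2 = 2.

2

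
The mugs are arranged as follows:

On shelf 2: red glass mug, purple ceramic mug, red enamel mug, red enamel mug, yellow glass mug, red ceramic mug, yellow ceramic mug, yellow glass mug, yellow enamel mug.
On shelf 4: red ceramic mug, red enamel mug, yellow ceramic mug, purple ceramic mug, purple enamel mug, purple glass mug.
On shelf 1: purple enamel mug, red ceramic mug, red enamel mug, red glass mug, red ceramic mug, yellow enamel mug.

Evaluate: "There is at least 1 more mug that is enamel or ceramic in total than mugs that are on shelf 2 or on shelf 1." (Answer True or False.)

There are 16 mugs that are enamel or ceramic.
There are 15 mugs on shelf 2 or on shelf 1.
The claim requires 16 − 15 = 1 ≥ 1, which holds.

True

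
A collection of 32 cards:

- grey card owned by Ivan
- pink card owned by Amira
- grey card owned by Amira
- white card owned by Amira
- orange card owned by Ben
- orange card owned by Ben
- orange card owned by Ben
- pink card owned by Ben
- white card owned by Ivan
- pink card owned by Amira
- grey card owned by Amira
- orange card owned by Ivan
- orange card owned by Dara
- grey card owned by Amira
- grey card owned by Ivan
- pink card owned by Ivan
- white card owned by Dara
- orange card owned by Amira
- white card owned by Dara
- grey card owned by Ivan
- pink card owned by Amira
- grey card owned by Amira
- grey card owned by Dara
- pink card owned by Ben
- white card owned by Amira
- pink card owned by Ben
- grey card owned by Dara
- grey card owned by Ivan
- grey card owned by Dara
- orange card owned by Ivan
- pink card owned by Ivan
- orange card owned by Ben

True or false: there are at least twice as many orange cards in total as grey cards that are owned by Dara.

True

|orange cards| = 8.
|grey cards owned by Dara| = 3.
The claim requires 8 ≥ 2 × 3 = 6, which holds.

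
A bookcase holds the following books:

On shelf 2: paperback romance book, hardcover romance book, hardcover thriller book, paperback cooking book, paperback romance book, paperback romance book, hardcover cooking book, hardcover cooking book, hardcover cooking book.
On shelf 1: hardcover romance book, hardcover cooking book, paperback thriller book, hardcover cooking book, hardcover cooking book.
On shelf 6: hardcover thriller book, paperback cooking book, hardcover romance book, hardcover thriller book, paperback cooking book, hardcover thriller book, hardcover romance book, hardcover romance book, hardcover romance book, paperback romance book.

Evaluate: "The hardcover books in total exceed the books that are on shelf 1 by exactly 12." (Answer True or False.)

|hardcover books| = 16.
|books on shelf 1| = 5.
The claim requires 16 − 5 (= 11) to equal 12, which does not hold.

False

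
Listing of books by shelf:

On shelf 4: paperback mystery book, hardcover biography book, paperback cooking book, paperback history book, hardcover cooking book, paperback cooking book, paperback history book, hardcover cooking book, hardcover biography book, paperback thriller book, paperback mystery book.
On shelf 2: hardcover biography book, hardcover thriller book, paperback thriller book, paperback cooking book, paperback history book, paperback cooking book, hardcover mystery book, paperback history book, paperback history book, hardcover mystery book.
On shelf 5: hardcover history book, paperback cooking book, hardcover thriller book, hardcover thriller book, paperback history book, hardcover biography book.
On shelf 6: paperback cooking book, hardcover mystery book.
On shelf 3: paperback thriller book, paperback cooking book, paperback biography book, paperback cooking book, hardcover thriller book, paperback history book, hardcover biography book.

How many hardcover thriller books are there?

4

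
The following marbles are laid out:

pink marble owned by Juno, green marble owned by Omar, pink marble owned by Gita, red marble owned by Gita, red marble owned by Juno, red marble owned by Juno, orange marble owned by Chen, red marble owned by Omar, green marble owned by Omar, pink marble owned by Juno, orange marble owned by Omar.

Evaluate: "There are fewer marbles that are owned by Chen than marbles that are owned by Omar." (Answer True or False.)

Count of marbles owned by Chen: 1.
Count of marbles owned by Omar: 4.
The claim requires 1 < 4, which holds.

True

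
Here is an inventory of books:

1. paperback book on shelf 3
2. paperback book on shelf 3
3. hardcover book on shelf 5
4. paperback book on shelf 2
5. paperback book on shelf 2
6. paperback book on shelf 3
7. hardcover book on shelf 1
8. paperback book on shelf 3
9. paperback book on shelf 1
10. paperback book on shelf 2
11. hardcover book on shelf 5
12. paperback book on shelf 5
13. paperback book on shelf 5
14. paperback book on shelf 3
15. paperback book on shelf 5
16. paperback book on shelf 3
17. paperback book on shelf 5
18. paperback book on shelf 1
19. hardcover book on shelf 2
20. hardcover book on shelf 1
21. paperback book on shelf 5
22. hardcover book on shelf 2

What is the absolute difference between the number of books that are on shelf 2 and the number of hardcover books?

books on shelf 2: 5. hardcover books: 6.
|5 − 6| = 6 − 5 = 1.

1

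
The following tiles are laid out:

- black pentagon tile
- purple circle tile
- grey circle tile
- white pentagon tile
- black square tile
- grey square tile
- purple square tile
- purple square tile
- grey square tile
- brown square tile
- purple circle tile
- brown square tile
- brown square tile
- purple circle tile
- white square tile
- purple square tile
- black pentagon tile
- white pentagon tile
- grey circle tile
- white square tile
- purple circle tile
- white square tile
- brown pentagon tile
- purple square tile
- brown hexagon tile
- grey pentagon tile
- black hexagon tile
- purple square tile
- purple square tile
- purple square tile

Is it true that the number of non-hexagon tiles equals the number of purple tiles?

There are 28 non-hexagon tiles.
There are 11 purple tiles.
The claim requires 28 = 11, which does not hold.

False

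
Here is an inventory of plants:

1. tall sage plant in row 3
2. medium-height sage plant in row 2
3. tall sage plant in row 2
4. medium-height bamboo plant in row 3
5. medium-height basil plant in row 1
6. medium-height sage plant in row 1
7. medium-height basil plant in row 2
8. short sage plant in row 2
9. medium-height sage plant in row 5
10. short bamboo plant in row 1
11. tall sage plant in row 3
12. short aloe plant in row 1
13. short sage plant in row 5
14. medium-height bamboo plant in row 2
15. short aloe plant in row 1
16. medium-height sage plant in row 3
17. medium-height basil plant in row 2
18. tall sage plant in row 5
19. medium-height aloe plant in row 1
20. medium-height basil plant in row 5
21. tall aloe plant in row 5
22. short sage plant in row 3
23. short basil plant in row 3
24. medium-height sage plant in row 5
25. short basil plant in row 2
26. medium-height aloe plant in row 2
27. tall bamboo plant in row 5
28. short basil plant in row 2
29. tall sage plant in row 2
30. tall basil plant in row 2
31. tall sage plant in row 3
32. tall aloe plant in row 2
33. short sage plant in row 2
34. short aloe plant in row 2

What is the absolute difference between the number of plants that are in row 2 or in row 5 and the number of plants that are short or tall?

0

plants in row 2 or in row 5: 21. plants that are short or tall: 21.
|21 − 21| = 21 − 21 = 0.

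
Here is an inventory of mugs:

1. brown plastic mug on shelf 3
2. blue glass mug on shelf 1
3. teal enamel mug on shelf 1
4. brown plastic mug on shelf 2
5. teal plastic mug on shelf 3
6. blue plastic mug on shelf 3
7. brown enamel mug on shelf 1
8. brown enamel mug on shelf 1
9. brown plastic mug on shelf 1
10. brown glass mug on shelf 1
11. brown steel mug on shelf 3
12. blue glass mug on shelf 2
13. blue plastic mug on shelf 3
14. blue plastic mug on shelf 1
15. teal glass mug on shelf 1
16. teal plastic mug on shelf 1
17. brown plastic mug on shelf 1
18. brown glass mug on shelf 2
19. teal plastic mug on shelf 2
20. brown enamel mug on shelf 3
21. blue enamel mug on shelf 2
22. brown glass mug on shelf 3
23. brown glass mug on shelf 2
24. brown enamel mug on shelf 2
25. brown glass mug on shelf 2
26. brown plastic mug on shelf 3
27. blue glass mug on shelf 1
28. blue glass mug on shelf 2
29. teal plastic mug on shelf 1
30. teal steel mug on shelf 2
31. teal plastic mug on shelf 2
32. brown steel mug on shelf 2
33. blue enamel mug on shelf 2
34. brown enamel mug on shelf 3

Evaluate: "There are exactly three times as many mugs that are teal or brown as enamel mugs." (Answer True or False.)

|mugs that are teal or brown| = 25.
|enamel mugs| = 8.
The claim requires 25 = 3 × 8 = 24, which does not hold.

False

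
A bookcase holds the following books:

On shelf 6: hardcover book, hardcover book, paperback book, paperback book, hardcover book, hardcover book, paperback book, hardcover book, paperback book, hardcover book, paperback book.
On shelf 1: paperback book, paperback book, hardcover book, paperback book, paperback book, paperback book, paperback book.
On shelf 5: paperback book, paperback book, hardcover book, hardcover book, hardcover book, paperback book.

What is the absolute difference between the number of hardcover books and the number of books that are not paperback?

0

hardcover books: 10. books that are not paperback: 10.
|10 − 10| = 10 − 10 = 0.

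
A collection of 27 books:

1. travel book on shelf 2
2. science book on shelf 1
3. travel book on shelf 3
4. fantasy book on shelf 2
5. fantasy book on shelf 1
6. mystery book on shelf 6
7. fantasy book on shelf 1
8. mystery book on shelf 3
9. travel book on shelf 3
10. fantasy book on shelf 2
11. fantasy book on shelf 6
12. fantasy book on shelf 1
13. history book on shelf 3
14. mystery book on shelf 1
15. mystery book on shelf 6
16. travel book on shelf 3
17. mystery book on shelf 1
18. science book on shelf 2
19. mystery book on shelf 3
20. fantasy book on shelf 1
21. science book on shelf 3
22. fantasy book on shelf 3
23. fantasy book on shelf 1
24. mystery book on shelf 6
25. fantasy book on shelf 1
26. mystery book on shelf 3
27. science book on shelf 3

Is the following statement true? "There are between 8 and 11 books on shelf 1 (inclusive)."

books on shelf 1: 9.
The claim requires 8 ≤ 9 ≤ 11, which holds.

True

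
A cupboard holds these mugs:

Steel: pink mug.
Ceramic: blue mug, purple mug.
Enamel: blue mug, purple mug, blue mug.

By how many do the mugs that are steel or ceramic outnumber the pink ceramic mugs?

mugs that are steel or ceramic: 3.
pink ceramic mugs: 0.
3 − 0 = 3.

3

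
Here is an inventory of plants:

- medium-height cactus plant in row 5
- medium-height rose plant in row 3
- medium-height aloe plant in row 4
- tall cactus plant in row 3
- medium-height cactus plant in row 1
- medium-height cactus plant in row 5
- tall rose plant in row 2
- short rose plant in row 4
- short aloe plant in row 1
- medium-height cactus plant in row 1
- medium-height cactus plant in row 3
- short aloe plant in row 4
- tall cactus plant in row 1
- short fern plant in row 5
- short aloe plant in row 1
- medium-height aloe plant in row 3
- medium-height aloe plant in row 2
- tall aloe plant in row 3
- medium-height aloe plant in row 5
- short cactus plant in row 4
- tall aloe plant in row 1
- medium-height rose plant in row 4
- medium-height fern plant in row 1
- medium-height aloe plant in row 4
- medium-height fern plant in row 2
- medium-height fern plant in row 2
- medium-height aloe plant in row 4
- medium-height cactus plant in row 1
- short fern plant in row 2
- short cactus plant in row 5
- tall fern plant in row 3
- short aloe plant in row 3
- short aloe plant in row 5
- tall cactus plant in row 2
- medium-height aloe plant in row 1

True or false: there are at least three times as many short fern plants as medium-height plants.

False

short fern plants: 2.
medium-height plants: 18.
The claim requires 2 ≥ 3 × 18 = 54, which does not hold.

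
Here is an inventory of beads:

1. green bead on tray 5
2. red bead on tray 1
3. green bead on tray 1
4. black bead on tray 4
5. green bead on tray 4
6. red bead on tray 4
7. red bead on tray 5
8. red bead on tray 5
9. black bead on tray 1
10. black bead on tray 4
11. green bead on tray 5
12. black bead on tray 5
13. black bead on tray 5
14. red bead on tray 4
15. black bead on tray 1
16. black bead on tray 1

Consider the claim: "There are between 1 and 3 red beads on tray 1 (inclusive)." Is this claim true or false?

red beads on tray 1: 1.
The claim requires 1 ≤ 1 ≤ 3, which holds.

True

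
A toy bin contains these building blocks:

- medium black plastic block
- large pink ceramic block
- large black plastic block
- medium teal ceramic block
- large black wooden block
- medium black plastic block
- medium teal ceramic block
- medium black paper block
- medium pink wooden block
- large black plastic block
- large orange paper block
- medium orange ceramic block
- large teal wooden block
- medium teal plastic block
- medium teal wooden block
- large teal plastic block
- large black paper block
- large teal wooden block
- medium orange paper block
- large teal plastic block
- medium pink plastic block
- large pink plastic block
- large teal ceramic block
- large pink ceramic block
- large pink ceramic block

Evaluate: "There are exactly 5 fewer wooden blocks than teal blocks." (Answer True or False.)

|wooden blocks| = 5.
|teal blocks| = 9.
The claim requires 9 − 5 (= 4) to equal 5, which does not hold.

False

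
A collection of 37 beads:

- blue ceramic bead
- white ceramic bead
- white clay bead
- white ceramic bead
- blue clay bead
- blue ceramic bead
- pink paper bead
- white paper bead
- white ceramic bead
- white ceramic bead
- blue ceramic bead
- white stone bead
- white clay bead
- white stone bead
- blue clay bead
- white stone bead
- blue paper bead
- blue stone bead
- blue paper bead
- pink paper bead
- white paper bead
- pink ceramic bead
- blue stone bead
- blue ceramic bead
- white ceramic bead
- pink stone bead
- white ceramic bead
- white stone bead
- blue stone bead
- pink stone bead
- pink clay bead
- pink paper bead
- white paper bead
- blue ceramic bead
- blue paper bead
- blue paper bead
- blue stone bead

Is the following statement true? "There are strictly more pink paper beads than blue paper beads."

pink paper beads: 3.
blue paper beads: 4.
The claim requires 3 > 4, which does not hold.

False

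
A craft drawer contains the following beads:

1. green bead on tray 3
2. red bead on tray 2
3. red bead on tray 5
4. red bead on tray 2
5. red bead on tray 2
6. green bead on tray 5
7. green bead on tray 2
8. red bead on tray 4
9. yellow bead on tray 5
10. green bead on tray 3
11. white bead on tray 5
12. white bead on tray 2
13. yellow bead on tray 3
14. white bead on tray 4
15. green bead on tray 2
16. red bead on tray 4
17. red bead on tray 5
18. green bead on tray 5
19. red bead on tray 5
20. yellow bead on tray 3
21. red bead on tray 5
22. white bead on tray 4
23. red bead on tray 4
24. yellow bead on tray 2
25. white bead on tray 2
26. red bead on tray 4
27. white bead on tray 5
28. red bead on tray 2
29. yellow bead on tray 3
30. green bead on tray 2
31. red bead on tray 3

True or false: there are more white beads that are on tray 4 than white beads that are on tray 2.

False

white beads on tray 4: 2.
white beads on tray 2: 2.
The claim requires 2 > 2, which does not hold.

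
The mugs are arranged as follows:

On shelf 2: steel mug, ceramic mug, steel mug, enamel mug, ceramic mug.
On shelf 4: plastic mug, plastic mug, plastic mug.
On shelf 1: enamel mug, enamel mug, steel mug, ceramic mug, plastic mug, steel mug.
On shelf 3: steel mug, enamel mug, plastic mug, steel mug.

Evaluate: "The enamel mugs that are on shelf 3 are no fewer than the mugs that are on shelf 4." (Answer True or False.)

|enamel mugs on shelf 3| = 1.
|mugs on shelf 4| = 3.
The claim requires 1 ≥ 3, which does not hold.

False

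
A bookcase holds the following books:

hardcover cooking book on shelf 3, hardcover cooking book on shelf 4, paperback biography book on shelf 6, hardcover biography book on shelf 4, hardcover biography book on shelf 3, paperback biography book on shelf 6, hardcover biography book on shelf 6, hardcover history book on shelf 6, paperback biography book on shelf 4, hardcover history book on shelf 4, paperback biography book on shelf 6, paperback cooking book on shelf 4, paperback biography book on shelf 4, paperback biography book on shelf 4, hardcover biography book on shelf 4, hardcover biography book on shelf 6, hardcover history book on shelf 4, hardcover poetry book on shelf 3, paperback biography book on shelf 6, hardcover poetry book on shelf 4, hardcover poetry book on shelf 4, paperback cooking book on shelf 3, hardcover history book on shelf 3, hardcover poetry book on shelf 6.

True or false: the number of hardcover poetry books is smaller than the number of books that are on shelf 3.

True

There are 4 hardcover poetry books.
There are 5 books on shelf 3.
The claim requires 4 < 5, which holds.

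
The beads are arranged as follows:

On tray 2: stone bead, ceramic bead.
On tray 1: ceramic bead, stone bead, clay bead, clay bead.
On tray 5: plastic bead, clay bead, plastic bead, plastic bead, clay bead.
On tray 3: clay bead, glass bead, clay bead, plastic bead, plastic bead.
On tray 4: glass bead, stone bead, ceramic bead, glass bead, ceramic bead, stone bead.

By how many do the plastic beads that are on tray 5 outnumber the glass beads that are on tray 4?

1

plastic beads on tray 5: 3.
glass beads on tray 4: 2.
3 − 2 = 1.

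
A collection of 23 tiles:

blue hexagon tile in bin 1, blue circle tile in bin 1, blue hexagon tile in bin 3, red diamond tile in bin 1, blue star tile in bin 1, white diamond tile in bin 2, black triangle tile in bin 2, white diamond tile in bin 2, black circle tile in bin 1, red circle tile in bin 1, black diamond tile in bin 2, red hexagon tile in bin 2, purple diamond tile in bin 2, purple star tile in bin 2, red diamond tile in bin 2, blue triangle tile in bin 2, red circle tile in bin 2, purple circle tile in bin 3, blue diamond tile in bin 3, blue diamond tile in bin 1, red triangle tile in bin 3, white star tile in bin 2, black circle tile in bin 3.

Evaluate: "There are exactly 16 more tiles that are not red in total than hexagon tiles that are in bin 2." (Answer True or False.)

True

|tiles that are not red| = 17.
|hexagon tiles in bin 2| = 1.
The claim requires 17 − 1 (= 16) to equal 16, which holds.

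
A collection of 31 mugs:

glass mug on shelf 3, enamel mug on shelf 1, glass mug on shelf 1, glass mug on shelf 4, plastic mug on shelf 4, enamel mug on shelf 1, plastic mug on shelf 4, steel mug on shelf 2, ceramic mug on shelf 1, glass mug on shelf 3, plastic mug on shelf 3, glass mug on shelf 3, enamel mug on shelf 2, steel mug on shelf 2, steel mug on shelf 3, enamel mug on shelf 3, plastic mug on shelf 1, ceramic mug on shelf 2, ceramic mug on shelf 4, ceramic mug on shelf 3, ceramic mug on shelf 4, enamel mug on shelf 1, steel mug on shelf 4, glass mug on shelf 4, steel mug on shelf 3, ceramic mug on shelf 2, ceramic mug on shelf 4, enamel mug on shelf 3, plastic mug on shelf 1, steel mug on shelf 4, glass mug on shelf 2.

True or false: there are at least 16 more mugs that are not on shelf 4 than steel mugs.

mugs that are not on shelf 4: 22.
steel mugs: 6.
The claim requires 22 − 6 = 16 ≥ 16, which holds.

True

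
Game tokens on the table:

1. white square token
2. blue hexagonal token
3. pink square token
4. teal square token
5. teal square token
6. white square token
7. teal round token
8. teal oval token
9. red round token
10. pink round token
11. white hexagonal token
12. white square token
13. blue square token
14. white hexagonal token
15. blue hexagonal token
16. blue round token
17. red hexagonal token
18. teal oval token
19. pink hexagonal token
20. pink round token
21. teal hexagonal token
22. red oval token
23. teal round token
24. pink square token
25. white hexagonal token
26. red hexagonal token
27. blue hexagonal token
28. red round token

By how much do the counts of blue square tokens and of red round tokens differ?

blue square tokens: 1. red round tokens: 2.
|1 − 2| = 2 − 1 = 1.

1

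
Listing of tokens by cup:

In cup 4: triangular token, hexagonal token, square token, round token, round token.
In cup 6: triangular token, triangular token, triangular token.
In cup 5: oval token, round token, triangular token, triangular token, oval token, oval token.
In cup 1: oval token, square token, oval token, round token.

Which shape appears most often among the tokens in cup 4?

round

Counts by shape (restricted to tokens in cup 4): round 2, hexagonal 1, square 1, triangular 1.
The maximum is 2, held uniquely by round.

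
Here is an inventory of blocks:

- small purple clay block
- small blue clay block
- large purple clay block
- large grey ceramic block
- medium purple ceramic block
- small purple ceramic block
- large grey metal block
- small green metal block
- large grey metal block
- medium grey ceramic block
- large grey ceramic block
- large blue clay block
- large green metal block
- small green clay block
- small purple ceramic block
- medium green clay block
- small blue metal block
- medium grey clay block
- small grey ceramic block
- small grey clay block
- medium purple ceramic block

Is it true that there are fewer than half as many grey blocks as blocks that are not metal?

False

grey blocks: 8.
blocks that are not metal: 16.
The claim requires 2 × 8 = 16 < 16, which does not hold.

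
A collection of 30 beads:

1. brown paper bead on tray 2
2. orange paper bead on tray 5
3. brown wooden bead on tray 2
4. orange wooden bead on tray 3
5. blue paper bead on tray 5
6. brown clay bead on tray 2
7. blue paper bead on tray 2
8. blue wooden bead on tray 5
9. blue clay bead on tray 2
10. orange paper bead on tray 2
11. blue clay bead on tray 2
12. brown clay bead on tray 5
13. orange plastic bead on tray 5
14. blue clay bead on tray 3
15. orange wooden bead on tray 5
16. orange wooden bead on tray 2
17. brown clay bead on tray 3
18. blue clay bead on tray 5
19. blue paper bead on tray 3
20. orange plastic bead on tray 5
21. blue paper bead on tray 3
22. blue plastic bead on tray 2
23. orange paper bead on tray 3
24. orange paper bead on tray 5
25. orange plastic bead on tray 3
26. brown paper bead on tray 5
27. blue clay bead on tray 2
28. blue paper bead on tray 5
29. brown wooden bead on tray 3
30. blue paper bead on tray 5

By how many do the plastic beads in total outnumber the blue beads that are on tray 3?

1

plastic beads: 4.
blue beads on tray 3: 3.
4 − 3 = 1.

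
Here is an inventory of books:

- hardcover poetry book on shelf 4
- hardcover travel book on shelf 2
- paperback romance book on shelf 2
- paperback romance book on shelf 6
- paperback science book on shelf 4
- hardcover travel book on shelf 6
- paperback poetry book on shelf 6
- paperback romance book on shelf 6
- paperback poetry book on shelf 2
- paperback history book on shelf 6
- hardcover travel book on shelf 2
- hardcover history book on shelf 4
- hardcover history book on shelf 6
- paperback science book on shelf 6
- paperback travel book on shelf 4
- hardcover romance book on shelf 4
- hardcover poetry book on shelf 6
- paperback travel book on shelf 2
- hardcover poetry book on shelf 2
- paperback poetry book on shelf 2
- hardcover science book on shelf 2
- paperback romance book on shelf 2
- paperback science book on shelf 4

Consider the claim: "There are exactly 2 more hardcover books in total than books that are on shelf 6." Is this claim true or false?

There are 10 hardcover books.
There are 8 books on shelf 6.
The claim requires 10 − 8 (= 2) to equal 2, which holds.

True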